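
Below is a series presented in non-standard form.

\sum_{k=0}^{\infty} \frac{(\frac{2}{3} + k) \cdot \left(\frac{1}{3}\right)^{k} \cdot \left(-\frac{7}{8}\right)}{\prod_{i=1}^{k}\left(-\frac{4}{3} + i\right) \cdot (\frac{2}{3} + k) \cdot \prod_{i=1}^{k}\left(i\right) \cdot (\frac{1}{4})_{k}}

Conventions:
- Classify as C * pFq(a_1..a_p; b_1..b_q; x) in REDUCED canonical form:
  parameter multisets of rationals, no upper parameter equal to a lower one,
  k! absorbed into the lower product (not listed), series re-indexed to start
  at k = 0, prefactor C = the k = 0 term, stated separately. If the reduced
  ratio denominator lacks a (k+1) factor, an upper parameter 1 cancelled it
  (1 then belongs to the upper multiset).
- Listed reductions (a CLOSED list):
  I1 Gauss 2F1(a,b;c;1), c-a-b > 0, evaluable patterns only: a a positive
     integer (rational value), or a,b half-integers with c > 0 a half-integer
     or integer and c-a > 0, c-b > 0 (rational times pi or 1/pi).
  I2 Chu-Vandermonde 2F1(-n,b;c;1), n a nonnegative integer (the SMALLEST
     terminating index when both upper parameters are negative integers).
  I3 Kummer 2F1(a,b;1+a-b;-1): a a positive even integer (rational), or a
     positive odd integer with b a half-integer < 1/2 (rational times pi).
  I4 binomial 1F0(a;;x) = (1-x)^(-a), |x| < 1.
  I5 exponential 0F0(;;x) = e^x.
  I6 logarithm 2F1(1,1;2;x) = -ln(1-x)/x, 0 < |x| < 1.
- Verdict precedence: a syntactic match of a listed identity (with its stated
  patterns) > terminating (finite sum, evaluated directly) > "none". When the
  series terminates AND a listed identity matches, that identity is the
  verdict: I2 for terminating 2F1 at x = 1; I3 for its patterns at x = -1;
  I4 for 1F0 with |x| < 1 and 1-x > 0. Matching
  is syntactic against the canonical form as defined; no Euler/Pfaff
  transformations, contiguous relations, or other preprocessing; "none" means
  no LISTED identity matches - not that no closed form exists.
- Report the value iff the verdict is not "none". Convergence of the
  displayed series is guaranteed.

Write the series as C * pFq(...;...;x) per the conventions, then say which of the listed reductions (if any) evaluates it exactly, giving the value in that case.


First insight: x = \frac{1}{3} and the lower running product (C = -7/8, x = 1/3) is a rising factorial.
Adjacent-term ratio: r(k) = \frac{1}{3} * 1 / [(k-\frac{1}{3}) (k+\frac{1}{4}) (k+1)] - poly over poly, x = \frac{1}{3} from leading terms; C = -\frac{7}{8} at k = 0.

This is -\frac{7}{8} * 0F2(-; -\frac{1}{3}, \frac{1}{4}; \frac{1}{3}) in reduced canonical form. Verdict: none here - no I1-I6 shape fits x = \frac{1}{3} with lower {-\frac{1}{3}, \frac{1}{4}}.


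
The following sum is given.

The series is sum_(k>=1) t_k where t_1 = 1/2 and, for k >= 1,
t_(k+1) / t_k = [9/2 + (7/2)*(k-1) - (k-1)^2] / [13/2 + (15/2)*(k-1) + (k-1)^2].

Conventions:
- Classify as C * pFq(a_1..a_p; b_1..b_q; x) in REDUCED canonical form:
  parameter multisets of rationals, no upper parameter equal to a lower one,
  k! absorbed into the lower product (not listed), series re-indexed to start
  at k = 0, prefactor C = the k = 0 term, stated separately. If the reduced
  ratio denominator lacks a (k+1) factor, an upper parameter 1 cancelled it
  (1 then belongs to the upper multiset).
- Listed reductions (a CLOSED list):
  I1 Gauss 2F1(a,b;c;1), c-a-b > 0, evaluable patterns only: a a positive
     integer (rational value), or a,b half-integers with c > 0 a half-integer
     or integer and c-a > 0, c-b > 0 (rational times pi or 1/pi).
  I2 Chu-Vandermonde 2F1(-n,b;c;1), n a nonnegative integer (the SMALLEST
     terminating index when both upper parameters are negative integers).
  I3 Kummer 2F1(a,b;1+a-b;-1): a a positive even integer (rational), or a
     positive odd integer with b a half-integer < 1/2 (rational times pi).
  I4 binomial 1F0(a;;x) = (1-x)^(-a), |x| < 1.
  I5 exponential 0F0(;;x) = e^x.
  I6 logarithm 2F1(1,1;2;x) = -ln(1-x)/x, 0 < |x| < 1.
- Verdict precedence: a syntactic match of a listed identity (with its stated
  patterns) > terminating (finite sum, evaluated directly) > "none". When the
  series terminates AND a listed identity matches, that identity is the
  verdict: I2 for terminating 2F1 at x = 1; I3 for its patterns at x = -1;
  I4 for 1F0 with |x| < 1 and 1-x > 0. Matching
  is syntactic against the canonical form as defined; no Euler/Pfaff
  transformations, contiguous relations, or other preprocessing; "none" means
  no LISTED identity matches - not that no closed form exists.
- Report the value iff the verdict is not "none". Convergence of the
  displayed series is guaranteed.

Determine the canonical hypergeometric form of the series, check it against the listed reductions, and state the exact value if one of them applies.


This is 1/2 * 2F1(-9/2, 1; 13/2; -1) in reduced canonical form. Verdict: Kummer (I3) matches (x = -1; c = 13/2 equals 1+a-b for upper {-9/2, 1}: listed pattern). Sum: (693/2048) * pi.

Structural cue: from the first term 1/2: factor the ratio over Q (prefactor 1/2): negated roots = parameters.
Term ratio: r(k) = (-1) * (k-9/2) (k+1) / [(k+13/2) (k+1)] - rational; roots negated = parameters, x = (-1), C = 1/2.


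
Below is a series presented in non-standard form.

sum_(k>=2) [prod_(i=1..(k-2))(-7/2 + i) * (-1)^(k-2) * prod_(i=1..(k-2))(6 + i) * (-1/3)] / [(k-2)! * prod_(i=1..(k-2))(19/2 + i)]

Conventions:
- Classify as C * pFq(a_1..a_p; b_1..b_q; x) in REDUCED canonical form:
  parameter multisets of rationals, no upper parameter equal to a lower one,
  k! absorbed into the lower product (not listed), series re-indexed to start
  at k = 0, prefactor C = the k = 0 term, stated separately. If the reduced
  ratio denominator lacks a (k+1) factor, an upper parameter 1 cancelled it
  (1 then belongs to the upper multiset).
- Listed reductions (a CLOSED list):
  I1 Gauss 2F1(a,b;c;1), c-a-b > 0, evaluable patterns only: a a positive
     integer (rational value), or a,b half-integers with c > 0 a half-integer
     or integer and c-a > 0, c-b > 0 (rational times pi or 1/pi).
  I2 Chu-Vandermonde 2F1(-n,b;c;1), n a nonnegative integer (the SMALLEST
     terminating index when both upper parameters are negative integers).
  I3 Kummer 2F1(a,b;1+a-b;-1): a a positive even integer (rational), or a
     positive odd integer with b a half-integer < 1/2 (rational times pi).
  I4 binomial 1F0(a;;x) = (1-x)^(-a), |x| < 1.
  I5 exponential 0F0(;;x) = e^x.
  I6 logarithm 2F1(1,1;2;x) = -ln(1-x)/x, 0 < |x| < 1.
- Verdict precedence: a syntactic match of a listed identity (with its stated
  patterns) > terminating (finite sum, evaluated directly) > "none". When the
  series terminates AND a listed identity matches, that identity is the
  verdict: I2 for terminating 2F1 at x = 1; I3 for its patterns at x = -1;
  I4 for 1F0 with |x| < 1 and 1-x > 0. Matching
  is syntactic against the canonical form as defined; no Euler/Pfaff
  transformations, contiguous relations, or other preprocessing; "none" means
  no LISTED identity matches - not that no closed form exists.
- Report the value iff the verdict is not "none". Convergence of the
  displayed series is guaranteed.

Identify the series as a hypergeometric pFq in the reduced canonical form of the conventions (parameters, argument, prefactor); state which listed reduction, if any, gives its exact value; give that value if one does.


Canonical form: C = -1/3 times 2F1 with upper {-5/2, 7}, lower {21/2}, x = -1. Verdict: the Kummer evaluation I3 fires (x = -1; c = 21/2 equals 1+a-b for upper {-5/2, 7}: listed pattern). Exact value: (-1616615/4194304) * pi.

The tell: with t_0 = -1/3, the running product (C = -1/3, x = -1) telescopes to a rising factorial.
Term ratio: r(k) = (-1) * (k-5/2) (k+7) / [(k+21/2) (k+1)] - rational in k, leading ratio (-1); with t_0 = -1/3, classification follows.


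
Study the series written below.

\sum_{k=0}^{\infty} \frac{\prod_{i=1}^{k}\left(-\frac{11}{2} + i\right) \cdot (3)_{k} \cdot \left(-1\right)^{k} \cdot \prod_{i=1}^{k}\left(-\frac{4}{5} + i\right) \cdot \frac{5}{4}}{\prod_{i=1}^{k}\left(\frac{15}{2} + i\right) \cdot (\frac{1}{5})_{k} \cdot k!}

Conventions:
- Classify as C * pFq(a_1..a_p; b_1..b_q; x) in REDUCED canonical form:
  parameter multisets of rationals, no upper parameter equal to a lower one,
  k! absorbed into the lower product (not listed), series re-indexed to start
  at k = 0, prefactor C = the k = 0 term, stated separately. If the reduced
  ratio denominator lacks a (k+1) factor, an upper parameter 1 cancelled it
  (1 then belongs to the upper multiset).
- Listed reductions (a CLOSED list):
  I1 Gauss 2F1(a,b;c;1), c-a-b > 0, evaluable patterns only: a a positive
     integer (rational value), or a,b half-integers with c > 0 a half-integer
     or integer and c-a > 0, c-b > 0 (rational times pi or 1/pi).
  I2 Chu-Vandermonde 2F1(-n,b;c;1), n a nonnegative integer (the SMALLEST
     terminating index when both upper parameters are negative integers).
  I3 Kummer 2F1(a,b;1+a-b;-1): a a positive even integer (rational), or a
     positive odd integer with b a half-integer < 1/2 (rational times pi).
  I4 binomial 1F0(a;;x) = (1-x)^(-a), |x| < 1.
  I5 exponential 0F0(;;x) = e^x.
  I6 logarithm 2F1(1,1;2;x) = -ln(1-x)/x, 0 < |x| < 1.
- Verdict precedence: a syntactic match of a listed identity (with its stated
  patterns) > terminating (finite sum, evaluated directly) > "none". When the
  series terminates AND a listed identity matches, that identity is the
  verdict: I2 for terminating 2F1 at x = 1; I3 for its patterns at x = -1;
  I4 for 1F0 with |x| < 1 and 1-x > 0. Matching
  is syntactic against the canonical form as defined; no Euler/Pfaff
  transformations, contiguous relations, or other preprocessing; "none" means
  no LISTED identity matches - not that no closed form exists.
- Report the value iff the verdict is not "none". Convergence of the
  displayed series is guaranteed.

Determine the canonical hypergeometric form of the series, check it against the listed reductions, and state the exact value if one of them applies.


At argument -1: a 2F1 with upper {-\frac{9}{2}, 3}, lower {\frac{17}{2}}, scaled by C = \frac{5}{4}. Verdict: Kummer's theorem (I3) applies (x = -1; c = \frac{17}{2} equals 1+a-b for upper {-\frac{9}{2}, 3}: listed pattern). Value: \frac{225225}{131072} \cdot \pi.

First insight: from the first term \frac{5}{4}: the lower running product (C = 5/4) is a rising factorial.
Adjacent-term ratio: r(k) = -1 * (k-\frac{9}{2}) (k+3) / [(k+\frac{17}{2}) (k+1)] - poly over poly, x = -1 from leading terms; C = \frac{5}{4} at k = 0.


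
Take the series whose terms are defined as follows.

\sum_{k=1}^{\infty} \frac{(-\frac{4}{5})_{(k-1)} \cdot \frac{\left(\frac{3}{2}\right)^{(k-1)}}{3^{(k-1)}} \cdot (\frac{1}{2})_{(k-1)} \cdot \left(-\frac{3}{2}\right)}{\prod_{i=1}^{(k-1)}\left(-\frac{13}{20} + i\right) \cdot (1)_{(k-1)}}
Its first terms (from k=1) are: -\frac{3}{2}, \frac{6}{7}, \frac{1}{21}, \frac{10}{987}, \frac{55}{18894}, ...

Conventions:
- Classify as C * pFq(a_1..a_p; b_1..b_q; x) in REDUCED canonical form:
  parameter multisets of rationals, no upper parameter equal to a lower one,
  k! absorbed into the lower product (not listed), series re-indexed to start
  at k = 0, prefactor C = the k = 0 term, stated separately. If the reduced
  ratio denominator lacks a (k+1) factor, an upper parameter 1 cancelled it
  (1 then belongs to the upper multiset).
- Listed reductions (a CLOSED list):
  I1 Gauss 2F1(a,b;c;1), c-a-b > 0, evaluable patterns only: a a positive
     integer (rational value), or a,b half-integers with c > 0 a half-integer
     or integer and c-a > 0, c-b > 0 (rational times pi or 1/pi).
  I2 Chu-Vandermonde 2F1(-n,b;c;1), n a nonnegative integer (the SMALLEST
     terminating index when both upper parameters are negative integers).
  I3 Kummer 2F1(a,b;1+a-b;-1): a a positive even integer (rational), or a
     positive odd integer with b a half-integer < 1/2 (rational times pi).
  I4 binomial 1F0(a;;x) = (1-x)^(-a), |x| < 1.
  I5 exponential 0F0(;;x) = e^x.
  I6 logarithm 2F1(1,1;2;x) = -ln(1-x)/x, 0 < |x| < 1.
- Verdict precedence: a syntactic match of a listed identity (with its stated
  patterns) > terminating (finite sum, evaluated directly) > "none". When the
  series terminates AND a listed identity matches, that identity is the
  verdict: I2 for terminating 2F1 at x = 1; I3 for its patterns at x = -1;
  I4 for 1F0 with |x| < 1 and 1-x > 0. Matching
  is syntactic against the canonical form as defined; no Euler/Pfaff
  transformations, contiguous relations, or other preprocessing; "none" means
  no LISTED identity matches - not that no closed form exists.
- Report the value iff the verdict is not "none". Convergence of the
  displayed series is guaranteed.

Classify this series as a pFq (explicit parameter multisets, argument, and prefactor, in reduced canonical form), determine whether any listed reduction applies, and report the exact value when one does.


Structural cue: t_0 being -\frac{3}{2}, (1)_k (prefactor -3/2) is k! itself.
Ratio: r(k) = \frac{1}{2} * (k-\frac{4}{5}) (k+\frac{1}{2}) / [(k+\frac{7}{20}) (k+1)] ; factor over Q: parameters, x = \frac{1}{2}, and C = -\frac{3}{2}.

This is -\frac{3}{2} * 2F1(-\frac{4}{5}, \frac{1}{2}; \frac{7}{20}; \frac{1}{2}) in reduced canonical form. Verdict: no listed reduction: x = \frac{1}{2} and upper {-\frac{4}{5}, \frac{1}{2}} fail every I1-I6 pattern.


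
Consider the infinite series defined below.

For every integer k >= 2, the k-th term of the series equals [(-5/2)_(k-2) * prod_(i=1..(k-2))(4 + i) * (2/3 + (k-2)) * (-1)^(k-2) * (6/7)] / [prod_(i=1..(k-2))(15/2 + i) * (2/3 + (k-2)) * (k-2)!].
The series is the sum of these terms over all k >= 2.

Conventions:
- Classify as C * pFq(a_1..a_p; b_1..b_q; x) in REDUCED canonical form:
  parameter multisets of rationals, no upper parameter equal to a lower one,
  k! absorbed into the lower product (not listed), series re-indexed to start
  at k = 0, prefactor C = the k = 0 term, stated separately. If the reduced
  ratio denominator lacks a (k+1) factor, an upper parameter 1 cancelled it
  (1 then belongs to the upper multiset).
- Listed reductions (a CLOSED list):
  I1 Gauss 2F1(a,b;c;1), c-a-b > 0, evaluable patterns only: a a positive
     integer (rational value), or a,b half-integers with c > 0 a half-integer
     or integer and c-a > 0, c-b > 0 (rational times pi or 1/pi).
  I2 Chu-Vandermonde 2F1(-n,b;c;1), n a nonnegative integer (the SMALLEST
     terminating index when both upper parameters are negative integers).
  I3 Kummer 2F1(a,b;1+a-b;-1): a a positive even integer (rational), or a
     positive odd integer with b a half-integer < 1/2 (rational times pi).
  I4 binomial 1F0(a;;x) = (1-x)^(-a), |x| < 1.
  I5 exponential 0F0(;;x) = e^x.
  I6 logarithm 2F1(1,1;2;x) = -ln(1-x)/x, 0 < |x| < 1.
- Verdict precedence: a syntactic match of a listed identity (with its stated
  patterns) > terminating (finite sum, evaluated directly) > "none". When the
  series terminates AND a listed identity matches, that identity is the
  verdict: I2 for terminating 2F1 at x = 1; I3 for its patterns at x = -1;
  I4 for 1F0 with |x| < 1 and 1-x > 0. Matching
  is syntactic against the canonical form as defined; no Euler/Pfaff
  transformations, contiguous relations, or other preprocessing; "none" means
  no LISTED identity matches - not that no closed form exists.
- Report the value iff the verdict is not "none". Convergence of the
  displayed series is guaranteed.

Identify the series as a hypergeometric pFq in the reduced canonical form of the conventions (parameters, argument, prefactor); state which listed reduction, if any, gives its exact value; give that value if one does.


This is 6/7 * 2F1(-5/2, 5; 17/2; -1) in reduced canonical form. Verdict (x = -1): Kummer's theorem (I3) applies (x = -1; c = 17/2 equals 1+a-b for upper {-5/2, 5}: listed pattern). Sum: (57915/65536) * pi.

First insight: t_0 being 6/7, the factor k + 2/3 cancels (top and bottom), leaving prefactor 6/7.
Consecutive-term ratio: r(k) = (-1) * (k-5/2) (k+5) / [(k+17/2) (k+1)] ; factor over Q: parameters, x = (-1), and C = 6/7.


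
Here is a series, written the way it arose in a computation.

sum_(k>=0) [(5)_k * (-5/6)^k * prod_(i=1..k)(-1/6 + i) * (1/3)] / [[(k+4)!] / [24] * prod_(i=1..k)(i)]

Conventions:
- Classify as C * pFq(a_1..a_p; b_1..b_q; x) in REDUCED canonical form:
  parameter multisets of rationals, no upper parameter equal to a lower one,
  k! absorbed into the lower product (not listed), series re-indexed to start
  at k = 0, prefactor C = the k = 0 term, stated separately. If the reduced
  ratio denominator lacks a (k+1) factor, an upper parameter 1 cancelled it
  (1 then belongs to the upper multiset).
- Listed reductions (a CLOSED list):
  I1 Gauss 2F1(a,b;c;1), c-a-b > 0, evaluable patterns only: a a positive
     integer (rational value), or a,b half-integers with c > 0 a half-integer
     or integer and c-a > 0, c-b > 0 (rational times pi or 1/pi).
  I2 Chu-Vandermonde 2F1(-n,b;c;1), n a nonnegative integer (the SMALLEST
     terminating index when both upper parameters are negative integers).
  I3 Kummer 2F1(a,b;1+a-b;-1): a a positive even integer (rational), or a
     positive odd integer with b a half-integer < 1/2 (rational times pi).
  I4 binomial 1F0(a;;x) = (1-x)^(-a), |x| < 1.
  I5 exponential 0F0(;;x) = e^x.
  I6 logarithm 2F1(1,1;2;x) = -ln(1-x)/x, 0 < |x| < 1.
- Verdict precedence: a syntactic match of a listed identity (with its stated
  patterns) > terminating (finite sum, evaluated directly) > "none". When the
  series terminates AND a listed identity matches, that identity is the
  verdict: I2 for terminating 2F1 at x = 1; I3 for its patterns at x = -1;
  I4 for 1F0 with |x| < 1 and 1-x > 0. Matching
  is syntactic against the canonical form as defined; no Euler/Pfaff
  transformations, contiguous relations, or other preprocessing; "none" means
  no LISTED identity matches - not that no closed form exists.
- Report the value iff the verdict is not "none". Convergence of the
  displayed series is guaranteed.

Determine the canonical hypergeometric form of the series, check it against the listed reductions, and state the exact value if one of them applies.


Classification (C = 1/3): 1F0 with upper {5/6}, lower {-}, argument x = -5/6. Verdict at x = -5/6: the I4 binomial reduction matches (the 1F0 binomial series: exponent -5/6, x = -5/6). Value: (1/3) * (11/6)^(-5/6).

The tell: t_0 = 1/3 here, and the parameter 5 appears in both the upper and lower lists and cancels.
Term ratio: r(k) = (-5/6) * (k+5/6) / [(k+1)] - rational in k, leading ratio (-5/6); with t_0 = 1/3, classification follows.


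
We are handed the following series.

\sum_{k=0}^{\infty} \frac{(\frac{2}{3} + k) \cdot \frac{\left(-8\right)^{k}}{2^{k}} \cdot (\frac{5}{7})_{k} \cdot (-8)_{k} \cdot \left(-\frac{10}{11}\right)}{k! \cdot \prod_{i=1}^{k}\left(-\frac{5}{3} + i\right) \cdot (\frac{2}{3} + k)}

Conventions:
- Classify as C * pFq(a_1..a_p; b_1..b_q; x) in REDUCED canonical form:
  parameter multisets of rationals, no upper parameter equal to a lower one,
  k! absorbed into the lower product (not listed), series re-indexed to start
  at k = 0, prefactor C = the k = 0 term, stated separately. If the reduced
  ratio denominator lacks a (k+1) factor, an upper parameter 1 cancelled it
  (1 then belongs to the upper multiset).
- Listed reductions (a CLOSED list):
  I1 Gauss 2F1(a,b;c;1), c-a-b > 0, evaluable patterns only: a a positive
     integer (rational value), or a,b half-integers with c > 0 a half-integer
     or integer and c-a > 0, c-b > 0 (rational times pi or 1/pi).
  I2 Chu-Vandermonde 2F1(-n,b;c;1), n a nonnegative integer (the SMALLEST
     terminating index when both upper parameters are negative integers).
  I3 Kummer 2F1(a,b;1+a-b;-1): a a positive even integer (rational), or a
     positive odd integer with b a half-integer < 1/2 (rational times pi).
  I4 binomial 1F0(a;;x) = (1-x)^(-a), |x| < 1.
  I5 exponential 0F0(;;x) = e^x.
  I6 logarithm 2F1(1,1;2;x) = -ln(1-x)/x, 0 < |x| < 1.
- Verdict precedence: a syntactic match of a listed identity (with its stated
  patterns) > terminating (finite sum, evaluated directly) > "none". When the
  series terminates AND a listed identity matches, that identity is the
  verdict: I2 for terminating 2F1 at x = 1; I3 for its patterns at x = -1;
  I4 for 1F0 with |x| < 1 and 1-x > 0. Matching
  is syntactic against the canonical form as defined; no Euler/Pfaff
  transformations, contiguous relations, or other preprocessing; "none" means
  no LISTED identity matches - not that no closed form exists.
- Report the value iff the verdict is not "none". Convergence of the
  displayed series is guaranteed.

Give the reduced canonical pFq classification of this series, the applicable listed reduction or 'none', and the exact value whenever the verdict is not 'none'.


Prefactor -\frac{10}{11}, argument -4: 2F1 with upper {-8, \frac{5}{7}} over lower {-\frac{2}{3}}. Verdict: terminating at k = 8: the factor (-8)_k kills every later term; summing the 9 survivors is exact. Its exact value is \frac{5839857694863770}{443889677}.

Key step: t_0 = -\frac{10}{11} here, and the lower running product (prefactor -10/11) is a rising factorial.
Ratio: r(k) = -4 * (k-8) (k+\frac{5}{7}) / [(k-\frac{2}{3}) (k+1)] ; factor over Q: parameters, x = -4, and C = -\frac{10}{11}.


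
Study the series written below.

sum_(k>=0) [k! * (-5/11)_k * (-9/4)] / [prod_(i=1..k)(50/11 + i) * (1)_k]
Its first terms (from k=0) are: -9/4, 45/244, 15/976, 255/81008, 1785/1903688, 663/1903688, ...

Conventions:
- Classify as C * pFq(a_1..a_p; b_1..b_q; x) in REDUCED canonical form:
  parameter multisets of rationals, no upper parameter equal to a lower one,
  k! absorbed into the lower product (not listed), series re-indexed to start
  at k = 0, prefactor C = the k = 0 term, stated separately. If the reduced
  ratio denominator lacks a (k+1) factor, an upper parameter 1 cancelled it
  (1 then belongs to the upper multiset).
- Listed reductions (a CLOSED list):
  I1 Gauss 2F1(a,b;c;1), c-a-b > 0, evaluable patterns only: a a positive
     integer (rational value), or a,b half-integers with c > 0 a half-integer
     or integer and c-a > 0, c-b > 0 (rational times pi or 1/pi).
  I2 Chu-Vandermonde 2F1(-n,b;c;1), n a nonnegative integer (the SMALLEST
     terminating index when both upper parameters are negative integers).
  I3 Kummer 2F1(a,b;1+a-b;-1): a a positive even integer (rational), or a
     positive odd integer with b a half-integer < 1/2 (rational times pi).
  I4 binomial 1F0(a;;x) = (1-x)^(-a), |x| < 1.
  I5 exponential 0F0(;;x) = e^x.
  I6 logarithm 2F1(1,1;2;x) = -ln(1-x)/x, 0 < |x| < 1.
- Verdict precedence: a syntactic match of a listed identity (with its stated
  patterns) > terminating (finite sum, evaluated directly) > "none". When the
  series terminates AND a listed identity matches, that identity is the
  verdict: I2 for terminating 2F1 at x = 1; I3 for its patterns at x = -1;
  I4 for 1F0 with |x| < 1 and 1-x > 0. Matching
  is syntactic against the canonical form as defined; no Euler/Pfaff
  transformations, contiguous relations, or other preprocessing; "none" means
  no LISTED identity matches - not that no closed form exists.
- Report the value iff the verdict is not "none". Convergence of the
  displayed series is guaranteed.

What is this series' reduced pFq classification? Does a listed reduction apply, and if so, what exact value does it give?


The series (x = 1) is 2F1: upper {-5/11, 1}, lower {61/11}, prefactor -9/4. Verdict: the Gauss summation I1 fires (x = 1: the Gamma ratio telescopes since c-a-b = 5 > 0 and a = 1 in Z>0). Exact value: -45/22.

Structural cue: with t_0 = -9/4, (1)_k (C = -9/4) is k! itself.
Adjacent-term ratio: r(k) = 1 * (k-5/11) (k+1) / [(k+61/11) (k+1)] ; factor over Q: parameters, x = 1, and C = -9/4.


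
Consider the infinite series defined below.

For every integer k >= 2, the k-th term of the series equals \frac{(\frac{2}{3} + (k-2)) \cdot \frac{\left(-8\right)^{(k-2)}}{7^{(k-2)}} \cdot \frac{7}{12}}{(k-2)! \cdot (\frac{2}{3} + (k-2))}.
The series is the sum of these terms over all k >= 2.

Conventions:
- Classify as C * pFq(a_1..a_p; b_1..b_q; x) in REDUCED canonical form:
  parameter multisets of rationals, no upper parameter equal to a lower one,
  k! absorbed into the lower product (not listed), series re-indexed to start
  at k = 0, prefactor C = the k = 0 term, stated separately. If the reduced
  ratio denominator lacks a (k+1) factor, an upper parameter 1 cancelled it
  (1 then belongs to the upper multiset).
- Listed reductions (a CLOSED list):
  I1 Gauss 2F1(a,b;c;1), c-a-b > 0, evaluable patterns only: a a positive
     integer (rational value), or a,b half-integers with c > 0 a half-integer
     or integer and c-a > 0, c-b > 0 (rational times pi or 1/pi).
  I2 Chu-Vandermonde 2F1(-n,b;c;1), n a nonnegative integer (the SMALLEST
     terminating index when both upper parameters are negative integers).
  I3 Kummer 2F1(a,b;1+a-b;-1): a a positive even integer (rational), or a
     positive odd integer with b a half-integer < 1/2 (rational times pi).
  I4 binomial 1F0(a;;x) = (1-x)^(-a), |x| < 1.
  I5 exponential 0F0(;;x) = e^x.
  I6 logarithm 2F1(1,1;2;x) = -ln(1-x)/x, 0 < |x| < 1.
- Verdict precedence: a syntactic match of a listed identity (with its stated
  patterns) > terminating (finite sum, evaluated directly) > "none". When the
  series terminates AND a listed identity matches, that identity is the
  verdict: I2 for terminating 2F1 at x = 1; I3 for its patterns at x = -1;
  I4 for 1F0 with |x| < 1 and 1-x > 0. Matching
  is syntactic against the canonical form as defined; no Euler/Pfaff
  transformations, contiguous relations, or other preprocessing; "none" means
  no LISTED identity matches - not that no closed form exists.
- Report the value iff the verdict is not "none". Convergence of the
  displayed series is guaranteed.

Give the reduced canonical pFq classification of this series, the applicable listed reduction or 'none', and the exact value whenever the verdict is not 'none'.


Structural cue: t_0 = \frac{7}{12} here, and the two geometric factors (prefactor 7/12) combine into one argument.
Consecutive-term ratio: r(k) = -\frac{8}{7} * 1 / [(k+1)] ; factor over Q: parameters, x = -\frac{8}{7}, and C = \frac{7}{12}.

x = -\frac{8}{7} here; the reduced form reads 0F0, upper {-}, lower {-}, C = \frac{7}{12}. Verdict: the I5 exponential reduction fires (the 0F0 exponential series at x = -\frac{8}{7}). Sum: \frac{7}{12} \cdot e^{-\frac{8}{7}}.


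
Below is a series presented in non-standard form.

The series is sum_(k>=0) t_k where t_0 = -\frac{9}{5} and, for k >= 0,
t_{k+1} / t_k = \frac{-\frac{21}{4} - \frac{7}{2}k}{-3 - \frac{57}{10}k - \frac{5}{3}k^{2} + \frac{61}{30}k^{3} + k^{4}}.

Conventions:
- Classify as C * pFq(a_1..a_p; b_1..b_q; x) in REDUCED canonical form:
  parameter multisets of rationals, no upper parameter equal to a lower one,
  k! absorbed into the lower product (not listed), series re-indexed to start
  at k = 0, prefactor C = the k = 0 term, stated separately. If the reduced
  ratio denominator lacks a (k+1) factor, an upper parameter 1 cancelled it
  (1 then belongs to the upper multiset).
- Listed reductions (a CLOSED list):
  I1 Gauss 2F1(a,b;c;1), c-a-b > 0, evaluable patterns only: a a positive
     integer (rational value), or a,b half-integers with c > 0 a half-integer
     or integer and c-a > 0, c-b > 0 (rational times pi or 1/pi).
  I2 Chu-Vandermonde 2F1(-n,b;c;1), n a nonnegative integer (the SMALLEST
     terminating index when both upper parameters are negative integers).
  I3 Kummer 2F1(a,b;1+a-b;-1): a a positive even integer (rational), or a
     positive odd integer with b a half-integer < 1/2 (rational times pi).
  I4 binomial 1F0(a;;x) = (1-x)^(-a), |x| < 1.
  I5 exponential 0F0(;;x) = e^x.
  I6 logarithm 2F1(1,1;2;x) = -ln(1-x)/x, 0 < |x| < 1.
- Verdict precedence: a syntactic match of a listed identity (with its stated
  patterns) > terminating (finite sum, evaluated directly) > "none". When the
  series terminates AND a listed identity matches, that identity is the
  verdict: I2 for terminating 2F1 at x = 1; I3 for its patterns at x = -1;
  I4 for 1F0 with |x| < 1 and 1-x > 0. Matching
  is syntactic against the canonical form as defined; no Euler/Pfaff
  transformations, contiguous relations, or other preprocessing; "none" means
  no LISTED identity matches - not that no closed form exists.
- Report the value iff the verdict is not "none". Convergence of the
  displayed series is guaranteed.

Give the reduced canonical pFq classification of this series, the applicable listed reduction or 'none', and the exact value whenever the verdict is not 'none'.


x = -\frac{7}{2} here; the reduced form reads 0F2, upper {-}, lower {-\frac{5}{3}, \frac{6}{5}}, C = -\frac{9}{5}. Verdict: no listed reduction: x = -\frac{7}{2} and upper {-} fail every I1-I6 pattern.

The tell: x = -\frac{7}{2} and factor the ratio over Q (prefactor -9/5): negated roots = parameters.
Term ratio: r(k) = -\frac{7}{2} * 1 / [(k-\frac{5}{3}) (k+\frac{6}{5}) (k+1)] - rational in k. x = -\frac{7}{2}; t_0 = -\frac{9}{5}; negate the roots.


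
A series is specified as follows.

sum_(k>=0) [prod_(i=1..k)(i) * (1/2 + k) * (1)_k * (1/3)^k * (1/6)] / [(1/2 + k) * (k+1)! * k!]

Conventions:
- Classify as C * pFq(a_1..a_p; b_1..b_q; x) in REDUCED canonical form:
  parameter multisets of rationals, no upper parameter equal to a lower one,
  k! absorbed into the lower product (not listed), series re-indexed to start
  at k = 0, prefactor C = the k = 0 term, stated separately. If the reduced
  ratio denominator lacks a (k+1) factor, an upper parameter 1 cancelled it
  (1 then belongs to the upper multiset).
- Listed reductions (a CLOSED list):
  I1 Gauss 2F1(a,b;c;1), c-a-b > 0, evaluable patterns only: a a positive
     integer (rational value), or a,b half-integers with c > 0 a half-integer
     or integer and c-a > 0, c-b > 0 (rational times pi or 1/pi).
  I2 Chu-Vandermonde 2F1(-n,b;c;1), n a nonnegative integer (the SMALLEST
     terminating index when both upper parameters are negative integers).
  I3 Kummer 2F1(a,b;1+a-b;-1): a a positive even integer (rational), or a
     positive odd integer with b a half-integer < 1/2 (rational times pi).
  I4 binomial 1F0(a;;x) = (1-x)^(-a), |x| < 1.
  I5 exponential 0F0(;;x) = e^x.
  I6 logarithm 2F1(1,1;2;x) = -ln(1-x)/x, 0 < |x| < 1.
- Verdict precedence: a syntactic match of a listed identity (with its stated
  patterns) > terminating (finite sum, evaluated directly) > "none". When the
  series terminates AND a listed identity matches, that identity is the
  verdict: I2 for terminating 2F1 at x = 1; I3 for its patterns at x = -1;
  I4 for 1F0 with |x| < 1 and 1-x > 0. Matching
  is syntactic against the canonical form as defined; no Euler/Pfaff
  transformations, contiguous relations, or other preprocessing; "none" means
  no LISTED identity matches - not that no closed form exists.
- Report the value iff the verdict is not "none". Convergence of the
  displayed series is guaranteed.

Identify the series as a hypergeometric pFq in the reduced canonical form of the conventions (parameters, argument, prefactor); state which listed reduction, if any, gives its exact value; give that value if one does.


With C = 1/6: the canonical form is 2F1(1, 1; 2; 1/3). Verdict: this is the I6 logarithm reduction (the logarithm: parameters (1,1;2), x = 1/3). Hence: (-1/2) * ln(2/3).

Structural cue: from the first term 1/6: striking the common factor k + 1/2 reduces the term (prefactor 1/6).
Term ratio: r(k) = (1/3) * (k+1) (k+1) / [(k+2) (k+1)] - poly over poly, x = (1/3) from leading terms; C = 1/6 at k = 0.


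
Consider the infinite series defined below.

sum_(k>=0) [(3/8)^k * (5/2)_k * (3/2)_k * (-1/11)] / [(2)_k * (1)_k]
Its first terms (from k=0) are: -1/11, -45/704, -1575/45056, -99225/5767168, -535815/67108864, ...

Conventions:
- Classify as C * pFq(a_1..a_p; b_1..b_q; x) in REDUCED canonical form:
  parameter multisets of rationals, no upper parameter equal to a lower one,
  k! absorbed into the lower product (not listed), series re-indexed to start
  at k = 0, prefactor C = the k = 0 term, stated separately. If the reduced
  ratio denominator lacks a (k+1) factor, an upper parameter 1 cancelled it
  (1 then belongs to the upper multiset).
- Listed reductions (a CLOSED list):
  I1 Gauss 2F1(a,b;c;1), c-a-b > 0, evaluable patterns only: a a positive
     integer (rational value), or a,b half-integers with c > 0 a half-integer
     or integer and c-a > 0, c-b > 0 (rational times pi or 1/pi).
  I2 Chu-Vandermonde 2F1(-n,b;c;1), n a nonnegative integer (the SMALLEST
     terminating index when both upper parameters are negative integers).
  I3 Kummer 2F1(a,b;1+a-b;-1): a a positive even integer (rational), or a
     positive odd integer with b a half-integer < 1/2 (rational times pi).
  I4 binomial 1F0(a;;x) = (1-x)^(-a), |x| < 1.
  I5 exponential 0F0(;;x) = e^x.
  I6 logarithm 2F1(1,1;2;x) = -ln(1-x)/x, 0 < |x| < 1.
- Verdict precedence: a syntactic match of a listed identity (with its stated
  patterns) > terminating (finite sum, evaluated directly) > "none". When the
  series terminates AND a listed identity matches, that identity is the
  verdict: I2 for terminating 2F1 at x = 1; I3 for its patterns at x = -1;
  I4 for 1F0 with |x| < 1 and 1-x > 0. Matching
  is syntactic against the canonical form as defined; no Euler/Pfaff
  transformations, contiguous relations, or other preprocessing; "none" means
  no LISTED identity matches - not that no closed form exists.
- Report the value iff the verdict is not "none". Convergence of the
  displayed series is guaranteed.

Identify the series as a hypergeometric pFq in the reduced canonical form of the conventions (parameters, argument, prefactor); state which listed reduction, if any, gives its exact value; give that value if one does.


At argument 3/8: a 2F1 with upper {3/2, 5/2}, lower {2}, scaled by C = -1/11. Verdict: none - at argument 3/8 the multisets {3/2, 5/2} ; {2} match no listed identity.

Key observation: from the first term -1/11: (1)_k (prefactor -1/11) is k! itself.
Ratio: r(k) = (3/8) * (k+3/2) (k+5/2) / [(k+2) (k+1)] - rational in k, leading ratio (3/8); with t_0 = -1/11, classification follows.


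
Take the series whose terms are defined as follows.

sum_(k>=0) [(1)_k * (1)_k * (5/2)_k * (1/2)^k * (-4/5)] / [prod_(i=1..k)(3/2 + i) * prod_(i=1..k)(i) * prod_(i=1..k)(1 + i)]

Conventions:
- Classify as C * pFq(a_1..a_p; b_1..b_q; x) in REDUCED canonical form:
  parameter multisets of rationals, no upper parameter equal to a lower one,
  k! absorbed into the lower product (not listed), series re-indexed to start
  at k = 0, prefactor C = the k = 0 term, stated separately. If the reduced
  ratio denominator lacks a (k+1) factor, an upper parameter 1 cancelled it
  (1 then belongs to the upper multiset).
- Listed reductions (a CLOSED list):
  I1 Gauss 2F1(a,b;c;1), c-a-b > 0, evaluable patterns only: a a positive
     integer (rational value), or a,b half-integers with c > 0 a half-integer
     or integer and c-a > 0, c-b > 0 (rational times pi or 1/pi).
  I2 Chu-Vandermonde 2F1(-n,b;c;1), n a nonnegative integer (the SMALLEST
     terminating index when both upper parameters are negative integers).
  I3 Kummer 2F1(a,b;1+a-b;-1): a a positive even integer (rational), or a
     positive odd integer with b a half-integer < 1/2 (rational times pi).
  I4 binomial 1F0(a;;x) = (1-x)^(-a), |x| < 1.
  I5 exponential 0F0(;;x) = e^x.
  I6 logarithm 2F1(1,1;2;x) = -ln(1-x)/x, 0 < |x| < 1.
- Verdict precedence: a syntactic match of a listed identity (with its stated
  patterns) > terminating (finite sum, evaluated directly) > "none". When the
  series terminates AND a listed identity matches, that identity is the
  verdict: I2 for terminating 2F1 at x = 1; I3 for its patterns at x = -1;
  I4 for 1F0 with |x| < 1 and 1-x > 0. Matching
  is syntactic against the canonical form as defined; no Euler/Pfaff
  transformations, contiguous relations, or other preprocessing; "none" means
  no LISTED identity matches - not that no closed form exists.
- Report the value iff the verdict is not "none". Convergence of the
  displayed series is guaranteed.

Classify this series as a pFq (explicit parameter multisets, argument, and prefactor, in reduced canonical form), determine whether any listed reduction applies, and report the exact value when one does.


Reduced: x = 1/2, 2F1, upper = {1, 1}, lower = {2}, C = -4/5. Verdict: logarithm (I6) applies (the logarithm: parameters (1,1;2), x = 1/2). Hence: (8/5) * ln(1/2).

First insight: t_0 = -4/5 here, and the parameter 5/2 appears in both the upper and lower lists and cancels.
Ratio: r(k) = (1/2) * (k+1) (k+1) / [(k+2) (k+1)] - rational; roots negated = parameters, x = (1/2), C = -4/5.


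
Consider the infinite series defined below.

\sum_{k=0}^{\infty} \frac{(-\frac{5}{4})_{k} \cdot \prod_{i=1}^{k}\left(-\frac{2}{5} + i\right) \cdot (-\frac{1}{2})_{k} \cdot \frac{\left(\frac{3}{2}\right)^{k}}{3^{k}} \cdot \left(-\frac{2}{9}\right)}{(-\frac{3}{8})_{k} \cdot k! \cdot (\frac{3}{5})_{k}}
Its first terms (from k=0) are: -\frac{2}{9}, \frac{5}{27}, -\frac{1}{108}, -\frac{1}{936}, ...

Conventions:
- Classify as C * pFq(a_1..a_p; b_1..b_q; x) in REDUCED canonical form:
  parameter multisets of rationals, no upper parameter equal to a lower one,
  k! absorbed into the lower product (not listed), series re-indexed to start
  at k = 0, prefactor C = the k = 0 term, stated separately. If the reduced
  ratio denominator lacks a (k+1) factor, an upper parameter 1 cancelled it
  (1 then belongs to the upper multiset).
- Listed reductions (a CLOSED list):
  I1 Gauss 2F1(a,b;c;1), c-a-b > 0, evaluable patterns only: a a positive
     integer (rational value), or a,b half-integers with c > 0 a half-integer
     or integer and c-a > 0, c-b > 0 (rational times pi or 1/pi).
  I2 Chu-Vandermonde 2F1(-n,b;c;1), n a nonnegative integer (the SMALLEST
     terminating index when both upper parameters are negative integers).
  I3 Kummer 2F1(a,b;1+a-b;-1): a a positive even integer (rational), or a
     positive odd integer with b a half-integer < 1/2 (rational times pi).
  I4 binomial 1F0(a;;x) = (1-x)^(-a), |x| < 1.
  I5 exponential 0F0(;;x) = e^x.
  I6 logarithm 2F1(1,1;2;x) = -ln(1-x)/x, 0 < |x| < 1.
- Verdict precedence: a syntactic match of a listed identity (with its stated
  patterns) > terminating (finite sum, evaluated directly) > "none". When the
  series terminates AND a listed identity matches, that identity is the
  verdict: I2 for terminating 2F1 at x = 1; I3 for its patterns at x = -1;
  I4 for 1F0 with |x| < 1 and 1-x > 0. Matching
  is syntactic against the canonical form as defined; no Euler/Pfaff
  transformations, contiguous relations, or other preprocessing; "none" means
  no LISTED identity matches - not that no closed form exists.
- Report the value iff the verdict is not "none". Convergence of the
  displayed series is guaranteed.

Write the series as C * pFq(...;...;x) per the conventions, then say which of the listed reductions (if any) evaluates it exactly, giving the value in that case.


Canonical form: C = -\frac{2}{9} times 2F1 with upper {-\frac{5}{4}, -\frac{1}{2}}, lower {-\frac{3}{8}}, x = \frac{1}{2}. Verdict: none - at argument \frac{1}{2} the multisets {-\frac{5}{4}, -\frac{1}{2}} ; {-\frac{3}{8}} match no listed identity.

Structural cue: with t_0 = -\frac{2}{9}, the parameter 3/5 appears in both the upper and lower lists and cancels.
Ratio: r(k) = \frac{1}{2} * (k-\frac{5}{4}) (k-\frac{1}{2}) / [(k-\frac{3}{8}) (k+1)] ; factor over Q: parameters, x = \frac{1}{2}, and C = -\frac{2}{9}.


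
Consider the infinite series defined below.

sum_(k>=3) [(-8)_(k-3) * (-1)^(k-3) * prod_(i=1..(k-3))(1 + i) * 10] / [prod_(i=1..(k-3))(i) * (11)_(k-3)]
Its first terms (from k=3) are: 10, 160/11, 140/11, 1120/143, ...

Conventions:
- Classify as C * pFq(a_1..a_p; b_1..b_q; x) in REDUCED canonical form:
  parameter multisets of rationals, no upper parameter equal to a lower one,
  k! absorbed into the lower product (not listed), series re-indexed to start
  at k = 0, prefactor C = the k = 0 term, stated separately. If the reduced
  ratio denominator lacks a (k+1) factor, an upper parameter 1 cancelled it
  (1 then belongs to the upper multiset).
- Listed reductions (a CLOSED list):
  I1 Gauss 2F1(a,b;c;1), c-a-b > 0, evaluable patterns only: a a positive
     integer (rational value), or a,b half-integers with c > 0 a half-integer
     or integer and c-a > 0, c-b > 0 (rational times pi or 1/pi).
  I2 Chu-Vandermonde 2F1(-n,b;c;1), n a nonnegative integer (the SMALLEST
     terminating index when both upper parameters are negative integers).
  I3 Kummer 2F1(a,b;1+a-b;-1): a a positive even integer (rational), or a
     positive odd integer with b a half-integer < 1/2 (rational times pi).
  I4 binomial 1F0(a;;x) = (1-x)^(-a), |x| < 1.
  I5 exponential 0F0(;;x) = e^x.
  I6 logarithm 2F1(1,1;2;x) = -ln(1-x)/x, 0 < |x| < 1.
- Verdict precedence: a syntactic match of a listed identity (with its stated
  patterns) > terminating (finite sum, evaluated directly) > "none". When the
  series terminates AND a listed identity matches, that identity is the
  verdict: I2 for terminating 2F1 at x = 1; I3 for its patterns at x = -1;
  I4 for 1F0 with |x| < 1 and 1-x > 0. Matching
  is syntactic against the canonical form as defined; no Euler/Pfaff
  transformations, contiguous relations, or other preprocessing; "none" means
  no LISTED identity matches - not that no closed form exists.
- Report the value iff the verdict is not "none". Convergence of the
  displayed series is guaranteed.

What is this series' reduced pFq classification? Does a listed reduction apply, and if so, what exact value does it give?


With C = 10: the canonical form is 2F1(-8, 2; 11; -1). Verdict: Kummer (I3) applies (x = -1; c = 11 equals 1+a-b for upper {-8, 2}: listed pattern). Its exact value is 50.

Key observation: from the first term 10: the running product (C = 10) telescopes to a rising factorial.
Ratio: r(k) = (-1) * (k-8) (k+2) / [(k+11) (k+1)] - rational; roots negated = parameters, x = (-1), C = 10.
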